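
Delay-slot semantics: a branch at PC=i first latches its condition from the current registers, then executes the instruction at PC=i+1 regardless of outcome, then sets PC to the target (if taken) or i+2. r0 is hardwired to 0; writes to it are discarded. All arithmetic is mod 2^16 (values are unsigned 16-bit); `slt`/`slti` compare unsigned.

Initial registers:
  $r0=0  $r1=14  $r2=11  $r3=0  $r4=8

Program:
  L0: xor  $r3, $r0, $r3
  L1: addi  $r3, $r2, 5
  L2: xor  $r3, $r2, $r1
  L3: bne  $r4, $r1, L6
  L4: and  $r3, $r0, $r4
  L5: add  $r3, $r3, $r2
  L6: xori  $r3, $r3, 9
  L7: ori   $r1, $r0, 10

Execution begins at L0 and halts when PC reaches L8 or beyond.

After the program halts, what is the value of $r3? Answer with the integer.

9

  step pc=0: xor  $r3, $r0, $r3  regs=(0,14,11,0,8)
  step pc=1: addi  $r3, $r2, 5  regs=(0,14,11,16,8)
  step pc=2: xor  $r3, $r2, $r1  regs=(0,14,11,5,8)
  step pc=3: bne  $r4, $r1, L6  cond=T  regs=(0,14,11,5,8)
  step pc=4: and  $r3, $r0, $r4  regs=(0,14,11,0,8)
  step pc=6: xori  $r3, $r3, 9  regs=(0,14,11,9,8)
  step pc=7: ori   $r1, $r0, 10  regs=(0,10,11,9,8)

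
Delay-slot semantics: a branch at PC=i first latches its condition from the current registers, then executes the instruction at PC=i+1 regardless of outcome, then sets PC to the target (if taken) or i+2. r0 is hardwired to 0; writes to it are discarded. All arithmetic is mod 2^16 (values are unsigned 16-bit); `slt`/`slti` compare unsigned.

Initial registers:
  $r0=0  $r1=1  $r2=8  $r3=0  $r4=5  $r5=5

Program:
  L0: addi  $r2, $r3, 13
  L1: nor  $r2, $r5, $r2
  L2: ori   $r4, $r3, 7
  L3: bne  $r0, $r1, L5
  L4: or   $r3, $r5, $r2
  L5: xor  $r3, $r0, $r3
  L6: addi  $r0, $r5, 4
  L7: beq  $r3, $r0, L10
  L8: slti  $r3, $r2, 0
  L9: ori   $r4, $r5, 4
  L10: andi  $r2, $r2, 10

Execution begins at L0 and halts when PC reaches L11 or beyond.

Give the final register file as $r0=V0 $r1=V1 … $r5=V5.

  step pc=0: addi  $r2, $r3, 13  regs=(0,1,13,0,5,5)
  step pc=1: nor  $r2, $r5, $r2  regs=(0,1,65522,0,5,5)
  step pc=2: ori   $r4, $r3, 7  regs=(0,1,65522,0,7,5)
  step pc=3: bne  $r0, $r1, L5  cond=T  regs=(0,1,65522,0,7,5)
  step pc=4: or   $r3, $r5, $r2  regs=(0,1,65522,65527,7,5)
  step pc=5: xor  $r3, $r0, $r3  regs=(0,1,65522,65527,7,5)
  step pc=6: addi  $r0, $r5, 4  regs=(0,1,65522,65527,7,5)
  step pc=7: beq  $r3, $r0, L10  cond=F  regs=(0,1,65522,65527,7,5)
  step pc=8: slti  $r3, $r2, 0  regs=(0,1,65522,0,7,5)
  step pc=9: ori   $r4, $r5, 4  regs=(0,1,65522,0,5,5)
  step pc=10: andi  $r2, $r2, 10  regs=(0,1,2,0,5,5)

$r0=0 $r1=1 $r2=2 $r3=0 $r4=5 $r5=5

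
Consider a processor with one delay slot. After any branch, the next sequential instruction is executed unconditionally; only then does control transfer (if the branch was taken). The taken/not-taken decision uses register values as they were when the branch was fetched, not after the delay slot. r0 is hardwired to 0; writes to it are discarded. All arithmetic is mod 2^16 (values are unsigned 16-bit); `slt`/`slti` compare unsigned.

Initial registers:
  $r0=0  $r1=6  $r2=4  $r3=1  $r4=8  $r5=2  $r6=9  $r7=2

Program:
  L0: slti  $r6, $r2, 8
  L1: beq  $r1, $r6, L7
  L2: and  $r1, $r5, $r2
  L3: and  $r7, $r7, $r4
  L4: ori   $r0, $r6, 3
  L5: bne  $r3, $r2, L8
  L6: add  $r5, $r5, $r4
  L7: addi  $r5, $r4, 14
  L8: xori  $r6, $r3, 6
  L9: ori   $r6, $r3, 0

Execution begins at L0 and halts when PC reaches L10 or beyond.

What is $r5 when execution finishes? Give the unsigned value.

#0 slti  $r6, $r2, 8 ; 0/6/4/1/8/2/1/2
#1 beq  $r1, $r6, L7 ; 0/6/4/1/8/2/1/2 ; →fallthru
#2 and  $r1, $r5, $r2 ; 0/0/4/1/8/2/1/2
#3 and  $r7, $r7, $r4 ; 0/0/4/1/8/2/1/0
#4 ori   $r0, $r6, 3 ; 0/0/4/1/8/2/1/0
#5 bne  $r3, $r2, L8 ; 0/0/4/1/8/2/1/0 ; →target
#6 add  $r5, $r5, $r4 ; 0/0/4/1/8/10/1/0
#8 xori  $r6, $r3, 6 ; 0/0/4/1/8/10/7/0
#9 ori   $r6, $r3, 0 ; 0/0/4/1/8/10/1/0

10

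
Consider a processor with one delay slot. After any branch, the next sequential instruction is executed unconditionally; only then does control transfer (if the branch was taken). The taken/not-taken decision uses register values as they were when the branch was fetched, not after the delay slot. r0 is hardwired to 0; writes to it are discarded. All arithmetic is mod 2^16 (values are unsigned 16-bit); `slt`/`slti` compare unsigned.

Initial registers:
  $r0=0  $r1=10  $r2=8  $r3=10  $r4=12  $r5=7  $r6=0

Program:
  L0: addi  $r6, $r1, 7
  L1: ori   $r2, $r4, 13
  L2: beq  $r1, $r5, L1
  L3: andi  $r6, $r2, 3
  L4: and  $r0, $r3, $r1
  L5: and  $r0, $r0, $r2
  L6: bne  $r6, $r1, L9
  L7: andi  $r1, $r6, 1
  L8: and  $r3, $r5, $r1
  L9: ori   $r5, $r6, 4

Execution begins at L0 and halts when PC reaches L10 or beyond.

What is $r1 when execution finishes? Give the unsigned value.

1

PC=0  addi  $r6, $r1, 7      | $r0=0 $r1=10 $r2=8 $r3=10 $r4=12 $r5=7 $r6=17
PC=1  ori   $r2, $r4, 13     | $r0=0 $r1=10 $r2=13 $r3=10 $r4=12 $r5=7 $r6=17
PC=2  beq  $r1, $r5, L1      | $r0=0 $r1=10 $r2=13 $r3=10 $r4=12 $r5=7 $r6=17  [not taken]
PC=3  andi  $r6, $r2, 3      | $r0=0 $r1=10 $r2=13 $r3=10 $r4=12 $r5=7 $r6=1
PC=4  and  $r0, $r3, $r1     | $r0=0 $r1=10 $r2=13 $r3=10 $r4=12 $r5=7 $r6=1
PC=5  and  $r0, $r0, $r2     | $r0=0 $r1=10 $r2=13 $r3=10 $r4=12 $r5=7 $r6=1
PC=6  bne  $r6, $r1, L9      | $r0=0 $r1=10 $r2=13 $r3=10 $r4=12 $r5=7 $r6=1  [TAKEN]
PC=7  andi  $r1, $r6, 1      | $r0=0 $r1=1 $r2=13 $r3=10 $r4=12 $r5=7 $r6=1
PC=9  ori   $r5, $r6, 4      | $r0=0 $r1=1 $r2=13 $r3=10 $r4=12 $r5=5 $r6=1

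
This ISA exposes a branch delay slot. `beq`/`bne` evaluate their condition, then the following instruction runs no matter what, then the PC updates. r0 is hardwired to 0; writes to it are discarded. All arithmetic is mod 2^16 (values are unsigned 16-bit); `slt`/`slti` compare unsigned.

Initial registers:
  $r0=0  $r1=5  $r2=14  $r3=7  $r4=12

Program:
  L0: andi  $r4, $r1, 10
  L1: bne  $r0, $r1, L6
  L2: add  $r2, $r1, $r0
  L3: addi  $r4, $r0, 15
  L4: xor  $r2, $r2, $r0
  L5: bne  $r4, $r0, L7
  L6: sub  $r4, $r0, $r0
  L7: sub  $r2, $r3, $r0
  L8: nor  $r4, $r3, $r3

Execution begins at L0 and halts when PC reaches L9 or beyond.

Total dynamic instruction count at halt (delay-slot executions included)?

6

[0] andi  $r4, $r1, 10  →  {$r0:0, $r1:5, $r2:14, $r3:7, $r4:0}
[1] bne  $r0, $r1, L6  →  {$r0:0, $r1:5, $r2:14, $r3:7, $r4:0}  ⟨branch taken⟩
[2] add  $r2, $r1, $r0  →  {$r0:0, $r1:5, $r2:5, $r3:7, $r4:0}
[6] sub  $r4, $r0, $r0  →  {$r0:0, $r1:5, $r2:5, $r3:7, $r4:0}
[7] sub  $r2, $r3, $r0  →  {$r0:0, $r1:5, $r2:7, $r3:7, $r4:0}
[8] nor  $r4, $r3, $r3  →  {$r0:0, $r1:5, $r2:7, $r3:7, $r4:65528}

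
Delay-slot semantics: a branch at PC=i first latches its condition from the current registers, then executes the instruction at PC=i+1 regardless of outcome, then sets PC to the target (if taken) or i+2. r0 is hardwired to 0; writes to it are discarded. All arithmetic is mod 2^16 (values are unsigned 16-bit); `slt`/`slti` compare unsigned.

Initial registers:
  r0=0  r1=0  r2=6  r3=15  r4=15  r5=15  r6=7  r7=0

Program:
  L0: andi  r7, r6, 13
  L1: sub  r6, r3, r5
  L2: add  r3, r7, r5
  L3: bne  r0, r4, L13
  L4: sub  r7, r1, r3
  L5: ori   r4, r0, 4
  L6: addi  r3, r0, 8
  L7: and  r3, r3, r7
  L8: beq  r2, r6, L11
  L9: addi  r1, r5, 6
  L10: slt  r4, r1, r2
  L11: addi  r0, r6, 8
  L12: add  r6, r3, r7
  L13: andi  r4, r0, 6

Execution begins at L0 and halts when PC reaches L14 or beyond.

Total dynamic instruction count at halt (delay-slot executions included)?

6

[0] andi  r7, r6, 13  →  {r0:0, r1:0, r2:6, r3:15, r4:15, r5:15, r6:7, r7:5}
[1] sub  r6, r3, r5  →  {r0:0, r1:0, r2:6, r3:15, r4:15, r5:15, r6:0, r7:5}
[2] add  r3, r7, r5  →  {r0:0, r1:0, r2:6, r3:20, r4:15, r5:15, r6:0, r7:5}
[3] bne  r0, r4, L13  →  {r0:0, r1:0, r2:6, r3:20, r4:15, r5:15, r6:0, r7:5}  ⟨branch taken⟩
[4] sub  r7, r1, r3  →  {r0:0, r1:0, r2:6, r3:20, r4:15, r5:15, r6:0, r7:65516}
[13] andi  r4, r0, 6  →  {r0:0, r1:0, r2:6, r3:20, r4:0, r5:15, r6:0, r7:65516}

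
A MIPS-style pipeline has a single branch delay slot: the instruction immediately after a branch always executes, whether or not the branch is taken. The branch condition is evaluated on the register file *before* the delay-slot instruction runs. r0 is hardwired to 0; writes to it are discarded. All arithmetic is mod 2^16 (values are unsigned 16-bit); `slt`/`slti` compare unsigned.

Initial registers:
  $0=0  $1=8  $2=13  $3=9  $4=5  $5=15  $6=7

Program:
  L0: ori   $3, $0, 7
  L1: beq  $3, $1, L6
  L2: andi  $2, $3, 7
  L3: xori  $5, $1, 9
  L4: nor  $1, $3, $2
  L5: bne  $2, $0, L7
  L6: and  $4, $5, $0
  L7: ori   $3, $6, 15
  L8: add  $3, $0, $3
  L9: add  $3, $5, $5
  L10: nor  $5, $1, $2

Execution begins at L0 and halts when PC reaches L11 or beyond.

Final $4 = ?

[0] ori   $3, $0, 7  →  {$0:0, $1:8, $2:13, $3:7, $4:5, $5:15, $6:7}
[1] beq  $3, $1, L6  →  {$0:0, $1:8, $2:13, $3:7, $4:5, $5:15, $6:7}  ⟨branch fallthrough⟩
[2] andi  $2, $3, 7  →  {$0:0, $1:8, $2:7, $3:7, $4:5, $5:15, $6:7}
[3] xori  $5, $1, 9  →  {$0:0, $1:8, $2:7, $3:7, $4:5, $5:1, $6:7}
[4] nor  $1, $3, $2  →  {$0:0, $1:65528, $2:7, $3:7, $4:5, $5:1, $6:7}
[5] bne  $2, $0, L7  →  {$0:0, $1:65528, $2:7, $3:7, $4:5, $5:1, $6:7}  ⟨branch taken⟩
[6] and  $4, $5, $0  →  {$0:0, $1:65528, $2:7, $3:7, $4:0, $5:1, $6:7}
[7] ori   $3, $6, 15  →  {$0:0, $1:65528, $2:7, $3:15, $4:0, $5:1, $6:7}
[8] add  $3, $0, $3  →  {$0:0, $1:65528, $2:7, $3:15, $4:0, $5:1, $6:7}
[9] add  $3, $5, $5  →  {$0:0, $1:65528, $2:7, $3:2, $4:0, $5:1, $6:7}
[10] nor  $5, $1, $2  →  {$0:0, $1:65528, $2:7, $3:2, $4:0, $5:0, $6:7}

0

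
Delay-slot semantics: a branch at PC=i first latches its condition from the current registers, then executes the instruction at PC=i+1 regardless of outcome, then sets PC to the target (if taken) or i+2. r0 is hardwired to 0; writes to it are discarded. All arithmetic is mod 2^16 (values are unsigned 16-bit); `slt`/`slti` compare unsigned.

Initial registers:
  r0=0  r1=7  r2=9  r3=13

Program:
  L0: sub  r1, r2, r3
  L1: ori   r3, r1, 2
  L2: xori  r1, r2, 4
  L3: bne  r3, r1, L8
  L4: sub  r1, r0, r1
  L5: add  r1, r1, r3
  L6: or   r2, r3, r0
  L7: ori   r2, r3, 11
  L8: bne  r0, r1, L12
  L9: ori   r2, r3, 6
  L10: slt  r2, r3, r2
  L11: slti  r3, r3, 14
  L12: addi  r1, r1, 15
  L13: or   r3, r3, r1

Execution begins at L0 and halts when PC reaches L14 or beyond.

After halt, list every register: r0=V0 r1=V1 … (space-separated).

r0=0 r1=2 r2=65534 r3=65534

PC=0  sub  r1, r2, r3        | r0=0 r1=65532 r2=9 r3=13
PC=1  ori   r3, r1, 2        | r0=0 r1=65532 r2=9 r3=65534
PC=2  xori  r1, r2, 4        | r0=0 r1=13 r2=9 r3=65534
PC=3  bne  r3, r1, L8        | r0=0 r1=13 r2=9 r3=65534  [TAKEN]
PC=4  sub  r1, r0, r1        | r0=0 r1=65523 r2=9 r3=65534
PC=8  bne  r0, r1, L12       | r0=0 r1=65523 r2=9 r3=65534  [TAKEN]
PC=9  ori   r2, r3, 6        | r0=0 r1=65523 r2=65534 r3=65534
PC=12 addi  r1, r1, 15       | r0=0 r1=2 r2=65534 r3=65534
PC=13 or   r3, r3, r1        | r0=0 r1=2 r2=65534 r3=65534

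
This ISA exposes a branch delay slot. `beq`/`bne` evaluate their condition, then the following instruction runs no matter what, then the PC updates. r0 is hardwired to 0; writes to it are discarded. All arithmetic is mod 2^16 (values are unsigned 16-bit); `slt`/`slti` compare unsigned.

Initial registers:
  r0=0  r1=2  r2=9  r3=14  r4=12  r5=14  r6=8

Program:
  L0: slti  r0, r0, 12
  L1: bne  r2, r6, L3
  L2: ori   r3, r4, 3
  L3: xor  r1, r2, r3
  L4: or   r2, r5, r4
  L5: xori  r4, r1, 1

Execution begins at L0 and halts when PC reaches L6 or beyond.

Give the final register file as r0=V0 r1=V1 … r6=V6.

r0=0 r1=6 r2=14 r3=15 r4=7 r5=14 r6=8

#0 slti  r0, r0, 12 ; 0/2/9/14/12/14/8
#1 bne  r2, r6, L3 ; 0/2/9/14/12/14/8 ; →target
#2 ori   r3, r4, 3 ; 0/2/9/15/12/14/8
#3 xor  r1, r2, r3 ; 0/6/9/15/12/14/8
#4 or   r2, r5, r4 ; 0/6/14/15/12/14/8
#5 xori  r4, r1, 1 ; 0/6/14/15/7/14/8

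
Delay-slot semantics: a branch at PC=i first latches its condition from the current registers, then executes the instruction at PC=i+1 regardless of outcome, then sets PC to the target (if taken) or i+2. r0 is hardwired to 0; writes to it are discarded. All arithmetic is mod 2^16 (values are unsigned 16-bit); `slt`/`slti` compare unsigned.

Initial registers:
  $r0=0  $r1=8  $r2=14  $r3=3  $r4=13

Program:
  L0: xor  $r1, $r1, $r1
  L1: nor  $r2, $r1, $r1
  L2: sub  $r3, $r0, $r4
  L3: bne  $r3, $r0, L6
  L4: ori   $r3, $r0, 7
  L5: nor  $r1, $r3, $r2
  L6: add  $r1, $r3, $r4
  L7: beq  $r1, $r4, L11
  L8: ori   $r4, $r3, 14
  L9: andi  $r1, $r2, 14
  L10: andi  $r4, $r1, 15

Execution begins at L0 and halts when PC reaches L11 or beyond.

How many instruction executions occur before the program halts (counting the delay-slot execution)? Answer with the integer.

10

PC=0  xor  $r1, $r1, $r1     | $r0=0 $r1=0 $r2=14 $r3=3 $r4=13
PC=1  nor  $r2, $r1, $r1     | $r0=0 $r1=0 $r2=65535 $r3=3 $r4=13
PC=2  sub  $r3, $r0, $r4     | $r0=0 $r1=0 $r2=65535 $r3=65523 $r4=13
PC=3  bne  $r3, $r0, L6      | $r0=0 $r1=0 $r2=65535 $r3=65523 $r4=13  [TAKEN]
PC=4  ori   $r3, $r0, 7      | $r0=0 $r1=0 $r2=65535 $r3=7 $r4=13
PC=6  add  $r1, $r3, $r4     | $r0=0 $r1=20 $r2=65535 $r3=7 $r4=13
PC=7  beq  $r1, $r4, L11     | $r0=0 $r1=20 $r2=65535 $r3=7 $r4=13  [not taken]
PC=8  ori   $r4, $r3, 14     | $r0=0 $r1=20 $r2=65535 $r3=7 $r4=15
PC=9  andi  $r1, $r2, 14     | $r0=0 $r1=14 $r2=65535 $r3=7 $r4=15
PC=10 andi  $r4, $r1, 15     | $r0=0 $r1=14 $r2=65535 $r3=7 $r4=14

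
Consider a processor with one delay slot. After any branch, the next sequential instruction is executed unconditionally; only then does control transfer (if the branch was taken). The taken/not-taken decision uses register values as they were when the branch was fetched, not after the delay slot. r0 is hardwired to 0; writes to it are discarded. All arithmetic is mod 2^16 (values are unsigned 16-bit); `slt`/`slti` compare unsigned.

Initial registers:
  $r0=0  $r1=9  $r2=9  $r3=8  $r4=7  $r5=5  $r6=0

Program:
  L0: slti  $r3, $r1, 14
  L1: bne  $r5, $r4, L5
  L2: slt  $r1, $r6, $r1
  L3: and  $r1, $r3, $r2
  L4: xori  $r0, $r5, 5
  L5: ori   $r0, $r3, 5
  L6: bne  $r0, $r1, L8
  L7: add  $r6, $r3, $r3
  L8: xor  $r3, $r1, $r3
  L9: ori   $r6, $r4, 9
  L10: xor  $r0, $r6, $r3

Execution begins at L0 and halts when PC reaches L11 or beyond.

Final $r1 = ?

1

#0 slti  $r3, $r1, 14 ; 0/9/9/1/7/5/0
#1 bne  $r5, $r4, L5 ; 0/9/9/1/7/5/0 ; →target
#2 slt  $r1, $r6, $r1 ; 0/1/9/1/7/5/0
#5 ori   $r0, $r3, 5 ; 0/1/9/1/7/5/0
#6 bne  $r0, $r1, L8 ; 0/1/9/1/7/5/0 ; →target
#7 add  $r6, $r3, $r3 ; 0/1/9/1/7/5/2
#8 xor  $r3, $r1, $r3 ; 0/1/9/0/7/5/2
#9 ori   $r6, $r4, 9 ; 0/1/9/0/7/5/15
#10 xor  $r0, $r6, $r3 ; 0/1/9/0/7/5/15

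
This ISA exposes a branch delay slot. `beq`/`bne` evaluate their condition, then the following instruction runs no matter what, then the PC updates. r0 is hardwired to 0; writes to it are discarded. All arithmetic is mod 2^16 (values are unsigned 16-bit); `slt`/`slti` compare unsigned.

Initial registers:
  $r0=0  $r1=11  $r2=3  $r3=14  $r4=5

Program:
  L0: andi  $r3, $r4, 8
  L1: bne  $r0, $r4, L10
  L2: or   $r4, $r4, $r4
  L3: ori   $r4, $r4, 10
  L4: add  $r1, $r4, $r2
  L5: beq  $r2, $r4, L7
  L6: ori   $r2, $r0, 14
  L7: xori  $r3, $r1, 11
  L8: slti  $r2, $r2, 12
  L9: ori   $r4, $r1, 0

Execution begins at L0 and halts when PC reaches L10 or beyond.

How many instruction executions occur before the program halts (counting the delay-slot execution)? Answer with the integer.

3

  step pc=0: andi  $r3, $r4, 8  regs=(0,11,3,0,5)
  step pc=1: bne  $r0, $r4, L10  cond=T  regs=(0,11,3,0,5)
  step pc=2: or   $r4, $r4, $r4  regs=(0,11,3,0,5)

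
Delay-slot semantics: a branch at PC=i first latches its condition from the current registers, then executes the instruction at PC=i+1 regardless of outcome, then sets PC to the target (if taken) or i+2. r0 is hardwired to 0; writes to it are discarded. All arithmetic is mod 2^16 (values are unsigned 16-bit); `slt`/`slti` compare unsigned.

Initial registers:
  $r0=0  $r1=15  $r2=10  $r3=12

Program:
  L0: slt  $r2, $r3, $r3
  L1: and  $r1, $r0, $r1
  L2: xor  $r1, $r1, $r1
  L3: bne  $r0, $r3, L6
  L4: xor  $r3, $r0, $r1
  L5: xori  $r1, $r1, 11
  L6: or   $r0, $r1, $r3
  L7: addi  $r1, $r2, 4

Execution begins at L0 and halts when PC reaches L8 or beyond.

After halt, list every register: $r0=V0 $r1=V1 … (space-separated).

$r0=0 $r1=4 $r2=0 $r3=0

PC=0  slt  $r2, $r3, $r3     | $r0=0 $r1=15 $r2=0 $r3=12
PC=1  and  $r1, $r0, $r1     | $r0=0 $r1=0 $r2=0 $r3=12
PC=2  xor  $r1, $r1, $r1     | $r0=0 $r1=0 $r2=0 $r3=12
PC=3  bne  $r0, $r3, L6      | $r0=0 $r1=0 $r2=0 $r3=12  [TAKEN]
PC=4  xor  $r3, $r0, $r1     | $r0=0 $r1=0 $r2=0 $r3=0
PC=6  or   $r0, $r1, $r3     | $r0=0 $r1=0 $r2=0 $r3=0
PC=7  addi  $r1, $r2, 4      | $r0=0 $r1=4 $r2=0 $r3=0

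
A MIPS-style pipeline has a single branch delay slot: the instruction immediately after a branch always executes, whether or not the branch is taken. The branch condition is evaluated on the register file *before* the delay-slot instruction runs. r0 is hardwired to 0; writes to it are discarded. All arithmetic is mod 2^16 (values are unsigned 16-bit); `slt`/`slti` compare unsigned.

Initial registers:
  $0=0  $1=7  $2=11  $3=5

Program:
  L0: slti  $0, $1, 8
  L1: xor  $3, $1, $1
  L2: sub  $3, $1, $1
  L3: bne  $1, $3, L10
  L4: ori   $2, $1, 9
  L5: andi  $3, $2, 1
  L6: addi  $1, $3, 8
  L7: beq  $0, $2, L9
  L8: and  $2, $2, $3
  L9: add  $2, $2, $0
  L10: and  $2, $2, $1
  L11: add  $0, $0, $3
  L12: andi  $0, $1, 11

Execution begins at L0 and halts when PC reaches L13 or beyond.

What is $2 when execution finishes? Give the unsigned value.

7

  step pc=0: slti  $0, $1, 8  regs=(0,7,11,5)
  step pc=1: xor  $3, $1, $1  regs=(0,7,11,0)
  step pc=2: sub  $3, $1, $1  regs=(0,7,11,0)
  step pc=3: bne  $1, $3, L10  cond=T  regs=(0,7,11,0)
  step pc=4: ori   $2, $1, 9  regs=(0,7,15,0)
  step pc=10: and  $2, $2, $1  regs=(0,7,7,0)
  step pc=11: add  $0, $0, $3  regs=(0,7,7,0)
  step pc=12: andi  $0, $1, 11  regs=(0,7,7,0)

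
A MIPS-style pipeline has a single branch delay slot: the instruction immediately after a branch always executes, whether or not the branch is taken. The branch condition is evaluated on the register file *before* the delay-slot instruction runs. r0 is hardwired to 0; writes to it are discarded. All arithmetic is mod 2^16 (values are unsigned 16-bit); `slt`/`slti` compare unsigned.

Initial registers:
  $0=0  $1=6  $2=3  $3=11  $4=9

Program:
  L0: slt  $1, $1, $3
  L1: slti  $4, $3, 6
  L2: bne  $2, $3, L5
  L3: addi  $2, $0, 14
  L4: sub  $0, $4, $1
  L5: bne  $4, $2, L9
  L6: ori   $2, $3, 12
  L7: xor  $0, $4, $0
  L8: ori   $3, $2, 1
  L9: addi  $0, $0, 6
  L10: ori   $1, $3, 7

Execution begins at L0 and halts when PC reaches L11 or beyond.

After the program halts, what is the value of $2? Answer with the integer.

  step pc=0: slt  $1, $1, $3  regs=(0,1,3,11,9)
  step pc=1: slti  $4, $3, 6  regs=(0,1,3,11,0)
  step pc=2: bne  $2, $3, L5  cond=T  regs=(0,1,3,11,0)
  step pc=3: addi  $2, $0, 14  regs=(0,1,14,11,0)
  step pc=5: bne  $4, $2, L9  cond=T  regs=(0,1,14,11,0)
  step pc=6: ori   $2, $3, 12  regs=(0,1,15,11,0)
  step pc=9: addi  $0, $0, 6  regs=(0,1,15,11,0)
  step pc=10: ori   $1, $3, 7  regs=(0,15,15,11,0)

15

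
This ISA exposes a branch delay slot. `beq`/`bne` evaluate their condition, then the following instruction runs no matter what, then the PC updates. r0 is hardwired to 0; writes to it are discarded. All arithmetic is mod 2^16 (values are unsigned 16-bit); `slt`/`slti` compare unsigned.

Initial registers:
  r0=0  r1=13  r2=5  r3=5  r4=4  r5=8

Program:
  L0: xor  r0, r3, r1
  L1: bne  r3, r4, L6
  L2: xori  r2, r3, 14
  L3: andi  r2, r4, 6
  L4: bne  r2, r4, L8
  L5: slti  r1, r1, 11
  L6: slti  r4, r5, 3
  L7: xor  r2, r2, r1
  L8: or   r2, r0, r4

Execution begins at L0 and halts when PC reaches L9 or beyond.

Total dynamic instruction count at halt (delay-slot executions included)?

PC=0  xor  r0, r3, r1        | r0=0 r1=13 r2=5 r3=5 r4=4 r5=8
PC=1  bne  r3, r4, L6        | r0=0 r1=13 r2=5 r3=5 r4=4 r5=8  [TAKEN]
PC=2  xori  r2, r3, 14       | r0=0 r1=13 r2=11 r3=5 r4=4 r5=8
PC=6  slti  r4, r5, 3        | r0=0 r1=13 r2=11 r3=5 r4=0 r5=8
PC=7  xor  r2, r2, r1        | r0=0 r1=13 r2=6 r3=5 r4=0 r5=8
PC=8  or   r2, r0, r4        | r0=0 r1=13 r2=0 r3=5 r4=0 r5=8

6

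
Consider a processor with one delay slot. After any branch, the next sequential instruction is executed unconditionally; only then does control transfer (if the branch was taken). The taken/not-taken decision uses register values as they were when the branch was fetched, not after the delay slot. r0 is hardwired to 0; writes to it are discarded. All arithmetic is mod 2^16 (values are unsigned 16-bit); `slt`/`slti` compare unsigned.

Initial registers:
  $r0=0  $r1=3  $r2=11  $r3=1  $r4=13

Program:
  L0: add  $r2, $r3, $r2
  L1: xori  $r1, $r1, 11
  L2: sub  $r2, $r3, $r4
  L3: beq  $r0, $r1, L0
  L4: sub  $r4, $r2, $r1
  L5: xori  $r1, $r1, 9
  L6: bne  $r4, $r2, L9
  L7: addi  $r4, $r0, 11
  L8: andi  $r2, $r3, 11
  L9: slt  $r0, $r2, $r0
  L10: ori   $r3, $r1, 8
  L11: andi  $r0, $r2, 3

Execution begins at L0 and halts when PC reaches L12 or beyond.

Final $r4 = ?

11

PC=0  add  $r2, $r3, $r2     | $r0=0 $r1=3 $r2=12 $r3=1 $r4=13
PC=1  xori  $r1, $r1, 11     | $r0=0 $r1=8 $r2=12 $r3=1 $r4=13
PC=2  sub  $r2, $r3, $r4     | $r0=0 $r1=8 $r2=65524 $r3=1 $r4=13
PC=3  beq  $r0, $r1, L0      | $r0=0 $r1=8 $r2=65524 $r3=1 $r4=13  [not taken]
PC=4  sub  $r4, $r2, $r1     | $r0=0 $r1=8 $r2=65524 $r3=1 $r4=65516
PC=5  xori  $r1, $r1, 9      | $r0=0 $r1=1 $r2=65524 $r3=1 $r4=65516
PC=6  bne  $r4, $r2, L9      | $r0=0 $r1=1 $r2=65524 $r3=1 $r4=65516  [TAKEN]
PC=7  addi  $r4, $r0, 11     | $r0=0 $r1=1 $r2=65524 $r3=1 $r4=11
PC=9  slt  $r0, $r2, $r0     | $r0=0 $r1=1 $r2=65524 $r3=1 $r4=11
PC=10 ori   $r3, $r1, 8      | $r0=0 $r1=1 $r2=65524 $r3=9 $r4=11
PC=11 andi  $r0, $r2, 3      | $r0=0 $r1=1 $r2=65524 $r3=9 $r4=11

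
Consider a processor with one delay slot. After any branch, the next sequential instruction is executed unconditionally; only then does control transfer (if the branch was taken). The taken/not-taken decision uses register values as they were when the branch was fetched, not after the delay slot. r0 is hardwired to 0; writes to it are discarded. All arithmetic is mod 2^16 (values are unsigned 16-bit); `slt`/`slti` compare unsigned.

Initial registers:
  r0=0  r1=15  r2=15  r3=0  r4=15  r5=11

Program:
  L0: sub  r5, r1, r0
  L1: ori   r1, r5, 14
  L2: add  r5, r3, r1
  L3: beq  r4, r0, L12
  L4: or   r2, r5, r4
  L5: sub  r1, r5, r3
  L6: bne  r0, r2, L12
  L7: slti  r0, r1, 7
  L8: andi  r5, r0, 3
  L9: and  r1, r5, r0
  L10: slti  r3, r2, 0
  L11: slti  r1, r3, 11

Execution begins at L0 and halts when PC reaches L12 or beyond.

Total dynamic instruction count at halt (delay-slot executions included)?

#0 sub  r5, r1, r0 ; 0/15/15/0/15/15
#1 ori   r1, r5, 14 ; 0/15/15/0/15/15
#2 add  r5, r3, r1 ; 0/15/15/0/15/15
#3 beq  r4, r0, L12 ; 0/15/15/0/15/15 ; →fallthru
#4 or   r2, r5, r4 ; 0/15/15/0/15/15
#5 sub  r1, r5, r3 ; 0/15/15/0/15/15
#6 bne  r0, r2, L12 ; 0/15/15/0/15/15 ; →target
#7 slti  r0, r1, 7 ; 0/15/15/0/15/15

8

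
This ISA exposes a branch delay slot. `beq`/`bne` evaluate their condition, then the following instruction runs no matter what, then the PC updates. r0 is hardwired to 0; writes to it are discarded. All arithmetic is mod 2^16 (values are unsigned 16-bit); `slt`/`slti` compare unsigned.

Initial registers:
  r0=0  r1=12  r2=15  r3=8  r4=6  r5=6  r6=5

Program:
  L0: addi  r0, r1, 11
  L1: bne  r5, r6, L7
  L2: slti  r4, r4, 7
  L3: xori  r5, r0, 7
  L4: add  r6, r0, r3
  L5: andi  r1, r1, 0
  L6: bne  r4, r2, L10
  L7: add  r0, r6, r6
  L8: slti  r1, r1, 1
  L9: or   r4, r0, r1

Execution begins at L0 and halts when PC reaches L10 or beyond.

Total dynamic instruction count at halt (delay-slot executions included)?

[0] addi  r0, r1, 11  →  {r0:0, r1:12, r2:15, r3:8, r4:6, r5:6, r6:5}
[1] bne  r5, r6, L7  →  {r0:0, r1:12, r2:15, r3:8, r4:6, r5:6, r6:5}  ⟨branch taken⟩
[2] slti  r4, r4, 7  →  {r0:0, r1:12, r2:15, r3:8, r4:1, r5:6, r6:5}
[7] add  r0, r6, r6  →  {r0:0, r1:12, r2:15, r3:8, r4:1, r5:6, r6:5}
[8] slti  r1, r1, 1  →  {r0:0, r1:0, r2:15, r3:8, r4:1, r5:6, r6:5}
[9] or   r4, r0, r1  →  {r0:0, r1:0, r2:15, r3:8, r4:0, r5:6, r6:5}

6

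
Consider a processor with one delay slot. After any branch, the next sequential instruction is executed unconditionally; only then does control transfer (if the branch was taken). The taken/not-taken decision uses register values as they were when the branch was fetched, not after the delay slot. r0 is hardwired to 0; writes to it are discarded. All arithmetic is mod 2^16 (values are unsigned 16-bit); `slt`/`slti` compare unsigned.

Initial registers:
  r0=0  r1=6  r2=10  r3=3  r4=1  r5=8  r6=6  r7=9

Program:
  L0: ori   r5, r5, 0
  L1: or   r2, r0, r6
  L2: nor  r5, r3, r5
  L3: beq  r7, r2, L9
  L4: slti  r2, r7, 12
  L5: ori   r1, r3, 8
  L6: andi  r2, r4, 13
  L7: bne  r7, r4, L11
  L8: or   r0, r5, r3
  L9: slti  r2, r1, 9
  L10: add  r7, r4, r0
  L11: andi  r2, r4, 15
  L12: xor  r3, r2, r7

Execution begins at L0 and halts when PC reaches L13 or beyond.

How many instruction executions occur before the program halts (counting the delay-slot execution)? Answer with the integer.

11

#0 ori   r5, r5, 0 ; 0/6/10/3/1/8/6/9
#1 or   r2, r0, r6 ; 0/6/6/3/1/8/6/9
#2 nor  r5, r3, r5 ; 0/6/6/3/1/65524/6/9
#3 beq  r7, r2, L9 ; 0/6/6/3/1/65524/6/9 ; →fallthru
#4 slti  r2, r7, 12 ; 0/6/1/3/1/65524/6/9
#5 ori   r1, r3, 8 ; 0/11/1/3/1/65524/6/9
#6 andi  r2, r4, 13 ; 0/11/1/3/1/65524/6/9
#7 bne  r7, r4, L11 ; 0/11/1/3/1/65524/6/9 ; →target
#8 or   r0, r5, r3 ; 0/11/1/3/1/65524/6/9
#11 andi  r2, r4, 15 ; 0/11/1/3/1/65524/6/9
#12 xor  r3, r2, r7 ; 0/11/1/8/1/65524/6/9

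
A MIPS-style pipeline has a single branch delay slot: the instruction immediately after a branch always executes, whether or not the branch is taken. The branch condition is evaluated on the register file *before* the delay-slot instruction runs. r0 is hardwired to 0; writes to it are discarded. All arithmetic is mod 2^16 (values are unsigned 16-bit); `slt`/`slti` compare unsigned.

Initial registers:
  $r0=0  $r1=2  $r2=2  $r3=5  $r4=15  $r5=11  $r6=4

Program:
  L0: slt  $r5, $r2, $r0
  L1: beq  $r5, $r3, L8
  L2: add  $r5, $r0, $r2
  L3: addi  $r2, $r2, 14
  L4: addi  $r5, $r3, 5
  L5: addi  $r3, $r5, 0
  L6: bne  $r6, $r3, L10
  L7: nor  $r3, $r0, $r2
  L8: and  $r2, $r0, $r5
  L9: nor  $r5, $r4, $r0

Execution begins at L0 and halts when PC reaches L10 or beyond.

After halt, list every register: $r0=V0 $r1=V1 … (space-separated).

$r0=0 $r1=2 $r2=16 $r3=65519 $r4=15 $r5=10 $r6=4

[0] slt  $r5, $r2, $r0  →  {$r0:0, $r1:2, $r2:2, $r3:5, $r4:15, $r5:0, $r6:4}
[1] beq  $r5, $r3, L8  →  {$r0:0, $r1:2, $r2:2, $r3:5, $r4:15, $r5:0, $r6:4}  ⟨branch fallthrough⟩
[2] add  $r5, $r0, $r2  →  {$r0:0, $r1:2, $r2:2, $r3:5, $r4:15, $r5:2, $r6:4}
[3] addi  $r2, $r2, 14  →  {$r0:0, $r1:2, $r2:16, $r3:5, $r4:15, $r5:2, $r6:4}
[4] addi  $r5, $r3, 5  →  {$r0:0, $r1:2, $r2:16, $r3:5, $r4:15, $r5:10, $r6:4}
[5] addi  $r3, $r5, 0  →  {$r0:0, $r1:2, $r2:16, $r3:10, $r4:15, $r5:10, $r6:4}
[6] bne  $r6, $r3, L10  →  {$r0:0, $r1:2, $r2:16, $r3:10, $r4:15, $r5:10, $r6:4}  ⟨branch taken⟩
[7] nor  $r3, $r0, $r2  →  {$r0:0, $r1:2, $r2:16, $r3:65519, $r4:15, $r5:10, $r6:4}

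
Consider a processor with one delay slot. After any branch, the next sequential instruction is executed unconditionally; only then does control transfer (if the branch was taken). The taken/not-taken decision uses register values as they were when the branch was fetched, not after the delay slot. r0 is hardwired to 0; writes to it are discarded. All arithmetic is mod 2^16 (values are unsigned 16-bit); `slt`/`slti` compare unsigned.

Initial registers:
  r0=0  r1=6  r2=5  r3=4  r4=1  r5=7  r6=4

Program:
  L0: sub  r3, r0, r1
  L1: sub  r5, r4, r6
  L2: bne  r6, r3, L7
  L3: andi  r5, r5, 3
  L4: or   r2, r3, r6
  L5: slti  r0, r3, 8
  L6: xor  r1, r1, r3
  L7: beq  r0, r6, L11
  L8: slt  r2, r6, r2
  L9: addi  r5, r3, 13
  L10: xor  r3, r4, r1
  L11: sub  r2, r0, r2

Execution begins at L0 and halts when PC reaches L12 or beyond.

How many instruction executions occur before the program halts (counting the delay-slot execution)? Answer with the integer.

9

PC=0  sub  r3, r0, r1        | r0=0 r1=6 r2=5 r3=65530 r4=1 r5=7 r6=4
PC=1  sub  r5, r4, r6        | r0=0 r1=6 r2=5 r3=65530 r4=1 r5=65533 r6=4
PC=2  bne  r6, r3, L7        | r0=0 r1=6 r2=5 r3=65530 r4=1 r5=65533 r6=4  [TAKEN]
PC=3  andi  r5, r5, 3        | r0=0 r1=6 r2=5 r3=65530 r4=1 r5=1 r6=4
PC=7  beq  r0, r6, L11       | r0=0 r1=6 r2=5 r3=65530 r4=1 r5=1 r6=4  [not taken]
PC=8  slt  r2, r6, r2        | r0=0 r1=6 r2=1 r3=65530 r4=1 r5=1 r6=4
PC=9  addi  r5, r3, 13       | r0=0 r1=6 r2=1 r3=65530 r4=1 r5=7 r6=4
PC=10 xor  r3, r4, r1        | r0=0 r1=6 r2=1 r3=7 r4=1 r5=7 r6=4
PC=11 sub  r2, r0, r2        | r0=0 r1=6 r2=65535 r3=7 r4=1 r5=7 r6=4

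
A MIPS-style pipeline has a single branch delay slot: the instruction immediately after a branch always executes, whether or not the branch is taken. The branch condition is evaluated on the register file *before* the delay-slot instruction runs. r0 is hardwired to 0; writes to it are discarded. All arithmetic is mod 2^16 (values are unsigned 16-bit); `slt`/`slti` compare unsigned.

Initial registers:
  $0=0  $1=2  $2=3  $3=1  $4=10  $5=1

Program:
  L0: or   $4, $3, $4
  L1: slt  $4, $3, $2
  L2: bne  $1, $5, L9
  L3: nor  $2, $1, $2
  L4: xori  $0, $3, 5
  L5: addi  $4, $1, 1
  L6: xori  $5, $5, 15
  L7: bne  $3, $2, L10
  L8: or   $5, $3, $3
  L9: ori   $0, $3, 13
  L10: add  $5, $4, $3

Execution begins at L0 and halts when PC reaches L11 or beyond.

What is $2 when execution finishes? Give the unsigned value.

65532

#0 or   $4, $3, $4 ; 0/2/3/1/11/1
#1 slt  $4, $3, $2 ; 0/2/3/1/1/1
#2 bne  $1, $5, L9 ; 0/2/3/1/1/1 ; →target
#3 nor  $2, $1, $2 ; 0/2/65532/1/1/1
#9 ori   $0, $3, 13 ; 0/2/65532/1/1/1
#10 add  $5, $4, $3 ; 0/2/65532/1/1/2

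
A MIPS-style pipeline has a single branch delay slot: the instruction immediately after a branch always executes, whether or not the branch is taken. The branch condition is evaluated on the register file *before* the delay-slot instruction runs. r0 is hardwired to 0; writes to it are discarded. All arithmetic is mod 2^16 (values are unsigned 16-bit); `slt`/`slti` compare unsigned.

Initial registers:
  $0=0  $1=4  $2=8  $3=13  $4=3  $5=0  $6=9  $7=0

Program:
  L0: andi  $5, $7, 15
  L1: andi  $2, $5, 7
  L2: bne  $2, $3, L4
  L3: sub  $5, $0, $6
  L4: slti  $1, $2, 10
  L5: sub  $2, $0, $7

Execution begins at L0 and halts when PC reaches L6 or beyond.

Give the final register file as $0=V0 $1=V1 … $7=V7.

$0=0 $1=1 $2=0 $3=13 $4=3 $5=65527 $6=9 $7=0

[0] andi  $5, $7, 15  →  {$0:0, $1:4, $2:8, $3:13, $4:3, $5:0, $6:9, $7:0}
[1] andi  $2, $5, 7  →  {$0:0, $1:4, $2:0, $3:13, $4:3, $5:0, $6:9, $7:0}
[2] bne  $2, $3, L4  →  {$0:0, $1:4, $2:0, $3:13, $4:3, $5:0, $6:9, $7:0}  ⟨branch taken⟩
[3] sub  $5, $0, $6  →  {$0:0, $1:4, $2:0, $3:13, $4:3, $5:65527, $6:9, $7:0}
[4] slti  $1, $2, 10  →  {$0:0, $1:1, $2:0, $3:13, $4:3, $5:65527, $6:9, $7:0}
[5] sub  $2, $0, $7  →  {$0:0, $1:1, $2:0, $3:13, $4:3, $5:65527, $6:9, $7:0}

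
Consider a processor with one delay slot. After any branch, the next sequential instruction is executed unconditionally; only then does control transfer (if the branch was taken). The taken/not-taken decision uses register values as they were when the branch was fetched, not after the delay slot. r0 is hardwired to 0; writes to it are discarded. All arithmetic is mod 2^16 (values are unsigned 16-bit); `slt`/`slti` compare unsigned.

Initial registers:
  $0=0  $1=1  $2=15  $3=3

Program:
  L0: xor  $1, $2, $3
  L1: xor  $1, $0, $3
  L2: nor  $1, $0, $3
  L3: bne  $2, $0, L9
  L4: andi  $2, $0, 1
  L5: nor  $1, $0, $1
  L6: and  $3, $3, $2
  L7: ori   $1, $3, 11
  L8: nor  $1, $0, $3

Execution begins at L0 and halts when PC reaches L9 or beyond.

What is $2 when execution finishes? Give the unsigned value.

0

PC=0  xor  $1, $2, $3        | $0=0 $1=12 $2=15 $3=3
PC=1  xor  $1, $0, $3        | $0=0 $1=3 $2=15 $3=3
PC=2  nor  $1, $0, $3        | $0=0 $1=65532 $2=15 $3=3
PC=3  bne  $2, $0, L9        | $0=0 $1=65532 $2=15 $3=3  [TAKEN]
PC=4  andi  $2, $0, 1        | $0=0 $1=65532 $2=0 $3=3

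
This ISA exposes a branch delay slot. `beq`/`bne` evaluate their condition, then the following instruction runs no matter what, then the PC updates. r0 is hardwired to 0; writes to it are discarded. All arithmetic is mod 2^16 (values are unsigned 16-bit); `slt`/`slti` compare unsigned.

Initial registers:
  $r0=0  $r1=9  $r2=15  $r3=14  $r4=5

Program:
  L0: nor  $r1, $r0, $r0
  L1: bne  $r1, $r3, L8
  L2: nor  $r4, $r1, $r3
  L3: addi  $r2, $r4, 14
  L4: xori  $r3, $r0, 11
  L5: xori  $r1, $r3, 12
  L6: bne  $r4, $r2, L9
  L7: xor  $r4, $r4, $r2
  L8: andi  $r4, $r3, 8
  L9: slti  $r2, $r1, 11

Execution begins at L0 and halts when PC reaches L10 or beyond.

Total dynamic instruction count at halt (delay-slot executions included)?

5

#0 nor  $r1, $r0, $r0 ; 0/65535/15/14/5
#1 bne  $r1, $r3, L8 ; 0/65535/15/14/5 ; →target
#2 nor  $r4, $r1, $r3 ; 0/65535/15/14/0
#8 andi  $r4, $r3, 8 ; 0/65535/15/14/8
#9 slti  $r2, $r1, 11 ; 0/65535/0/14/8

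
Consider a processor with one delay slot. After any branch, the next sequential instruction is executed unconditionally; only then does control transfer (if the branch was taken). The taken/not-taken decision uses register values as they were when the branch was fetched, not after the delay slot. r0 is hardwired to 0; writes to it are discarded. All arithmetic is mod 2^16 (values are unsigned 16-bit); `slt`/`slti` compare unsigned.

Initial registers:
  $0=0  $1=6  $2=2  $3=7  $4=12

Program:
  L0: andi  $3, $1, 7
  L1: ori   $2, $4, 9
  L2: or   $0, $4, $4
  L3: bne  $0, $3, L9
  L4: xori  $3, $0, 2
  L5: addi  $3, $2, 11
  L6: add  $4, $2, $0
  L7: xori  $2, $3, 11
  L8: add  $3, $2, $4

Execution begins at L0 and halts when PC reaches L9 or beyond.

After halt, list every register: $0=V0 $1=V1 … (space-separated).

PC=0  andi  $3, $1, 7        | $0=0 $1=6 $2=2 $3=6 $4=12
PC=1  ori   $2, $4, 9        | $0=0 $1=6 $2=13 $3=6 $4=12
PC=2  or   $0, $4, $4        | $0=0 $1=6 $2=13 $3=6 $4=12
PC=3  bne  $0, $3, L9        | $0=0 $1=6 $2=13 $3=6 $4=12  [TAKEN]
PC=4  xori  $3, $0, 2        | $0=0 $1=6 $2=13 $3=2 $4=12

$0=0 $1=6 $2=13 $3=2 $4=12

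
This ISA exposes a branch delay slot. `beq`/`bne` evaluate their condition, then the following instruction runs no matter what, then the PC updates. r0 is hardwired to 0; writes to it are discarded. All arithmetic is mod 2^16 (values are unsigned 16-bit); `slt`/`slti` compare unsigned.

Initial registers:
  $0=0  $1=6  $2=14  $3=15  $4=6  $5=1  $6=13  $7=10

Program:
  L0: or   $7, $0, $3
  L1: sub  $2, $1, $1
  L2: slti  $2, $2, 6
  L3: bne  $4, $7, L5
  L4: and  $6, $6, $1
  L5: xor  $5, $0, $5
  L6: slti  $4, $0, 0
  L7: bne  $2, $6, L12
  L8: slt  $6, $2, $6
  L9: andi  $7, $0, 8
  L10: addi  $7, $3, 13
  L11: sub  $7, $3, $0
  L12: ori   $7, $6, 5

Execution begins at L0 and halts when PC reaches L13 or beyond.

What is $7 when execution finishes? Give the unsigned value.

5

[0] or   $7, $0, $3  →  {$0:0, $1:6, $2:14, $3:15, $4:6, $5:1, $6:13, $7:15}
[1] sub  $2, $1, $1  →  {$0:0, $1:6, $2:0, $3:15, $4:6, $5:1, $6:13, $7:15}
[2] slti  $2, $2, 6  →  {$0:0, $1:6, $2:1, $3:15, $4:6, $5:1, $6:13, $7:15}
[3] bne  $4, $7, L5  →  {$0:0, $1:6, $2:1, $3:15, $4:6, $5:1, $6:13, $7:15}  ⟨branch taken⟩
[4] and  $6, $6, $1  →  {$0:0, $1:6, $2:1, $3:15, $4:6, $5:1, $6:4, $7:15}
[5] xor  $5, $0, $5  →  {$0:0, $1:6, $2:1, $3:15, $4:6, $5:1, $6:4, $7:15}
[6] slti  $4, $0, 0  →  {$0:0, $1:6, $2:1, $3:15, $4:0, $5:1, $6:4, $7:15}
[7] bne  $2, $6, L12  →  {$0:0, $1:6, $2:1, $3:15, $4:0, $5:1, $6:4, $7:15}  ⟨branch taken⟩
[8] slt  $6, $2, $6  →  {$0:0, $1:6, $2:1, $3:15, $4:0, $5:1, $6:1, $7:15}
[12] ori   $7, $6, 5  →  {$0:0, $1:6, $2:1, $3:15, $4:0, $5:1, $6:1, $7:5}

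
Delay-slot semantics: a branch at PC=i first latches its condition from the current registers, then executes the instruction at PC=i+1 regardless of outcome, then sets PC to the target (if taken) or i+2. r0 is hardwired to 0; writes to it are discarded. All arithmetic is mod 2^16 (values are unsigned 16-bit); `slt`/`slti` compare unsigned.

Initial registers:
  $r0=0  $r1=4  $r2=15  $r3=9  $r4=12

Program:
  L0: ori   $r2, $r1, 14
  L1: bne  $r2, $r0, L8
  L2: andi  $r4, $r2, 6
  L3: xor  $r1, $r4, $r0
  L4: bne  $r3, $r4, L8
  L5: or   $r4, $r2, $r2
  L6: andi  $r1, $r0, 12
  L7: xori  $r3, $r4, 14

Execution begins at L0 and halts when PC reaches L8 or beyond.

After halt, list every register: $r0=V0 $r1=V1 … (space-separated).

$r0=0 $r1=4 $r2=14 $r3=9 $r4=6

#0 ori   $r2, $r1, 14 ; 0/4/14/9/12
#1 bne  $r2, $r0, L8 ; 0/4/14/9/12 ; →target
#2 andi  $r4, $r2, 6 ; 0/4/14/9/6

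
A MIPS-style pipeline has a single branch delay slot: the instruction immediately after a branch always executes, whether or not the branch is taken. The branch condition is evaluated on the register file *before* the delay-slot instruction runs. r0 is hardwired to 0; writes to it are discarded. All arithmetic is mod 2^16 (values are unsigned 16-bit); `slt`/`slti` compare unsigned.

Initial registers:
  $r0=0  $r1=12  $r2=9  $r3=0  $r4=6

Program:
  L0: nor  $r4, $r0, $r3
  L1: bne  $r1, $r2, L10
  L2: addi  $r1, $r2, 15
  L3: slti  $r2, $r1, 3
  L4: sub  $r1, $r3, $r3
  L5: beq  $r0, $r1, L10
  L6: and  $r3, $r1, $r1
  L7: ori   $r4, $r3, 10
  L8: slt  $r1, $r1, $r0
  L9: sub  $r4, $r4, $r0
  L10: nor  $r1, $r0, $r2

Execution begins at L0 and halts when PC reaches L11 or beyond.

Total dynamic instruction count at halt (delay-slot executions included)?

  step pc=0: nor  $r4, $r0, $r3  regs=(0,12,9,0,65535)
  step pc=1: bne  $r1, $r2, L10  cond=T  regs=(0,12,9,0,65535)
  step pc=2: addi  $r1, $r2, 15  regs=(0,24,9,0,65535)
  step pc=10: nor  $r1, $r0, $r2  regs=(0,65526,9,0,65535)

4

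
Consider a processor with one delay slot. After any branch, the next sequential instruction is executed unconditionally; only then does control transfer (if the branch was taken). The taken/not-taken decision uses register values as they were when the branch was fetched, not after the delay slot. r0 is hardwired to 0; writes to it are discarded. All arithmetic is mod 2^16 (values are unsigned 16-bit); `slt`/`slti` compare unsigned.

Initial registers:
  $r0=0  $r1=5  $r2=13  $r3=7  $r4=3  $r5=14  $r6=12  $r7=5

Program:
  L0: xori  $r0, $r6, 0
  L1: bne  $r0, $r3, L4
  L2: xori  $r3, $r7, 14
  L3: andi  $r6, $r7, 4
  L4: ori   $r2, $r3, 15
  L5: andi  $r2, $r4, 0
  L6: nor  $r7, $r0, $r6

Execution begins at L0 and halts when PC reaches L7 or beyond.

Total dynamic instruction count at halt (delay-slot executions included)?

6

PC=0  xori  $r0, $r6, 0      | $r0=0 $r1=5 $r2=13 $r3=7 $r4=3 $r5=14 $r6=12 $r7=5
PC=1  bne  $r0, $r3, L4      | $r0=0 $r1=5 $r2=13 $r3=7 $r4=3 $r5=14 $r6=12 $r7=5  [TAKEN]
PC=2  xori  $r3, $r7, 14     | $r0=0 $r1=5 $r2=13 $r3=11 $r4=3 $r5=14 $r6=12 $r7=5
PC=4  ori   $r2, $r3, 15     | $r0=0 $r1=5 $r2=15 $r3=11 $r4=3 $r5=14 $r6=12 $r7=5
PC=5  andi  $r2, $r4, 0      | $r0=0 $r1=5 $r2=0 $r3=11 $r4=3 $r5=14 $r6=12 $r7=5
PC=6  nor  $r7, $r0, $r6     | $r0=0 $r1=5 $r2=0 $r3=11 $r4=3 $r5=14 $r6=12 $r7=65523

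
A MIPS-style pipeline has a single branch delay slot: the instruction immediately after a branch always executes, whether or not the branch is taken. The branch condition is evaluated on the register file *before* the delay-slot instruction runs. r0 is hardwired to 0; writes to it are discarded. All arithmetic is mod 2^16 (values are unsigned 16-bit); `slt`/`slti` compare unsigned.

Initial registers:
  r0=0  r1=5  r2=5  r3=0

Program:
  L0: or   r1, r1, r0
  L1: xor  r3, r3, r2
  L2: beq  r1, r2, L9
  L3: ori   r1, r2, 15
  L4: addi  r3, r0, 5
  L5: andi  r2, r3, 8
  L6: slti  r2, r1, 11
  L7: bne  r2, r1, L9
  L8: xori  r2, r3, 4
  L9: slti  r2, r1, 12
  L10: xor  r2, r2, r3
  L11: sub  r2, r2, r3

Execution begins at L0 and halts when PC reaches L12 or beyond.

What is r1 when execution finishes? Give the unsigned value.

PC=0  or   r1, r1, r0        | r0=0 r1=5 r2=5 r3=0
PC=1  xor  r3, r3, r2        | r0=0 r1=5 r2=5 r3=5
PC=2  beq  r1, r2, L9        | r0=0 r1=5 r2=5 r3=5  [TAKEN]
PC=3  ori   r1, r2, 15       | r0=0 r1=15 r2=5 r3=5
PC=9  slti  r2, r1, 12       | r0=0 r1=15 r2=0 r3=5
PC=10 xor  r2, r2, r3        | r0=0 r1=15 r2=5 r3=5
PC=11 sub  r2, r2, r3        | r0=0 r1=15 r2=0 r3=5

15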